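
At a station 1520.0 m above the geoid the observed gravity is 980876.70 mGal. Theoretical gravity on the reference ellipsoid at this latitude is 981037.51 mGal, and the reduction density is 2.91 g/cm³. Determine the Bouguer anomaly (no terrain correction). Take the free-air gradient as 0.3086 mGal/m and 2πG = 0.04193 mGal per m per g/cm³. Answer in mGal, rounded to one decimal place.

122.8

Free-air correction = 0.3086 × 1520.0 = 469.07 mGal
Free-air anomaly = 980876.70 − 981037.51 + (469.07) = 308.26 mGal
Bouguer slab correction = 0.04193 × 2.91 × 1520.0 = 185.46 mGal
Simple Bouguer anomaly = 308.26 − (185.46) = 122.80 mGal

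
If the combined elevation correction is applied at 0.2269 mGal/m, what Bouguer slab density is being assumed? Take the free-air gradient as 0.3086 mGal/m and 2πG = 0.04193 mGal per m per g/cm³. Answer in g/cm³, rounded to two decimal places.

0.2269 = 0.3086 − 0.04193 × ρ
ρ = (0.3086 − 0.2269) / 0.04193 = 1.95 g/cm³

1.95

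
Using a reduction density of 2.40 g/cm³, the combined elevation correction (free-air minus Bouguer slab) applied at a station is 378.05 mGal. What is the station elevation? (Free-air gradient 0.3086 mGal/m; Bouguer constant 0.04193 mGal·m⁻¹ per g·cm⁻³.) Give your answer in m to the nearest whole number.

Combined gradient = 0.3086 − 0.04193 × 2.40 = 0.2079680 mGal/m
h = 378.05 / 0.2079680 = 1817.83 m

1818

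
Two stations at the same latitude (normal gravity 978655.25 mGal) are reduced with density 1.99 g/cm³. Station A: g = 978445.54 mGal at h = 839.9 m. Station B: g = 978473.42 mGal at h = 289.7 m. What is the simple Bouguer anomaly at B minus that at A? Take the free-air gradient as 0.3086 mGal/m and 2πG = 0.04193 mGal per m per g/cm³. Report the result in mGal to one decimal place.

Δg_SB(A) = 978445.54 − 978655.25 + 0.3086×839.9 − 0.04193×1.99×839.9 = -20.60 mGal
Δg_SB(B) = 978473.42 − 978655.25 + 0.3086×289.7 − 0.04193×1.99×289.7 = -116.60 mGal
Difference = -116.60 − (-20.60) = -96.00 mGal

-96.0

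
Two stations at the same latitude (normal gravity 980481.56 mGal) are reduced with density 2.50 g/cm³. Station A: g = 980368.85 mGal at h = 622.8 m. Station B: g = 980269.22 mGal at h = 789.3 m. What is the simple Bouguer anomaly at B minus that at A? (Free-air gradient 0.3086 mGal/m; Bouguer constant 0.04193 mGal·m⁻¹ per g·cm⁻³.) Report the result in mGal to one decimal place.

Δg_SB(A) = 980368.85 − 980481.56 + 0.3086×622.8 − 0.04193×2.50×622.8 = 14.20 mGal
Δg_SB(B) = 980269.22 − 980481.56 + 0.3086×789.3 − 0.04193×2.50×789.3 = -51.50 mGal
Difference = -51.50 − (14.20) = -65.70 mGal

-65.7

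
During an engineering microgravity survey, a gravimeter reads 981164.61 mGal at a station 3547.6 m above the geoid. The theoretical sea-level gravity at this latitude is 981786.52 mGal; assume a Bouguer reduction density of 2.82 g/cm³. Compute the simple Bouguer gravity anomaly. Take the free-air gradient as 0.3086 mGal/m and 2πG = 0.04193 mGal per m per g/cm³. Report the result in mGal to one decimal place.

Free-air correction = 0.3086 × 3547.6 = 1094.79 mGal
Free-air anomaly = 981164.61 − 981786.52 + (1094.79) = 472.88 mGal
Bouguer slab correction = 0.04193 × 2.82 × 3547.6 = 419.48 mGal
Simple Bouguer anomaly = 472.88 − (419.48) = 53.40 mGal

53.4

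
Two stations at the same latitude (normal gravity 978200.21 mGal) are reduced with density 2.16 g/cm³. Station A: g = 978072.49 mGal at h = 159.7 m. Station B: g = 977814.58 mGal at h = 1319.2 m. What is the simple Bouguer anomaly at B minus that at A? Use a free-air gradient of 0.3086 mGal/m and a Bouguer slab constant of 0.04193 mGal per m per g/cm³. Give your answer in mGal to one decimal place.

-5.1

Δg_SB(A) = 978072.49 − 978200.21 + 0.3086×159.7 − 0.04193×2.16×159.7 = -92.90 mGal
Δg_SB(B) = 977814.58 − 978200.21 + 0.3086×1319.2 − 0.04193×2.16×1319.2 = -98.00 mGal
Difference = -98.00 − (-92.90) = -5.10 mGal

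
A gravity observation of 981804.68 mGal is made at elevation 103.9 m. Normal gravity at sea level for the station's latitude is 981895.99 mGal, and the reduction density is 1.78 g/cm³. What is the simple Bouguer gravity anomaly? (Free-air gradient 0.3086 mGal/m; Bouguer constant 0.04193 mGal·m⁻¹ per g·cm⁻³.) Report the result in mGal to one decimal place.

Free-air correction = 0.3086 × 103.9 = 32.06 mGal
Free-air anomaly = 981804.68 − 981895.99 + (32.06) = -59.25 mGal
Bouguer slab correction = 0.04193 × 1.78 × 103.9 = 7.75 mGal
Simple Bouguer anomaly = -59.25 − (7.75) = -67.00 mGal

-67.0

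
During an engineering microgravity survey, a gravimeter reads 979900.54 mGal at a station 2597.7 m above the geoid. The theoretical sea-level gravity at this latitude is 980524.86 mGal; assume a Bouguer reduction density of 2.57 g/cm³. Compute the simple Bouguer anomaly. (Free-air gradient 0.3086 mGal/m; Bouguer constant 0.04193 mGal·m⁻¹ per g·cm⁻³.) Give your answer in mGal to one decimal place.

-102.6

Free-air correction = 0.3086 × 2597.7 = 801.65 mGal
Free-air anomaly = 979900.54 − 980524.86 + (801.65) = 177.33 mGal
Bouguer slab correction = 0.04193 × 2.57 × 2597.7 = 279.93 mGal
Simple Bouguer anomaly = 177.33 − (279.93) = -102.60 mGal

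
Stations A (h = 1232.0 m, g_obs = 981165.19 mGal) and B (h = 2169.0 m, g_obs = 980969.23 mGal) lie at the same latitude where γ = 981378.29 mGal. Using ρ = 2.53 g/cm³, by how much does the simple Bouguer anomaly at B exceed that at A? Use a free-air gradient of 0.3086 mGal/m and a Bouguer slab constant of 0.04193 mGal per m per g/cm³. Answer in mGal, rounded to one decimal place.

-6.2

Δg_SB(A) = 981165.19 − 981378.29 + 0.3086×1232.0 − 0.04193×2.53×1232.0 = 36.40 mGal
Δg_SB(B) = 980969.23 − 981378.29 + 0.3086×2169.0 − 0.04193×2.53×2169.0 = 30.20 mGal
Difference = 30.20 − (36.40) = -6.20 mGal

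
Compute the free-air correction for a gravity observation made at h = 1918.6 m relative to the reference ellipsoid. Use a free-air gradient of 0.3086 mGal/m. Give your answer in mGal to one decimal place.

592.1

Free-air correction = 0.3086 × 1918.6 = 592.1 mGal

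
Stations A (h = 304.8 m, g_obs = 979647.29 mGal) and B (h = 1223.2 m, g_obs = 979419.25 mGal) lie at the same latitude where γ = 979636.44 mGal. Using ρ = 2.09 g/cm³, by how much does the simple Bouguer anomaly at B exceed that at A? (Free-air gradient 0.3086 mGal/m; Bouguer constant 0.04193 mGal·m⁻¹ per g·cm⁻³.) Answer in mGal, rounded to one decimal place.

-25.1

Δg_SB(A) = 979647.29 − 979636.44 + 0.3086×304.8 − 0.04193×2.09×304.8 = 78.20 mGal
Δg_SB(B) = 979419.25 − 979636.44 + 0.3086×1223.2 − 0.04193×2.09×1223.2 = 53.10 mGal
Difference = 53.10 − (78.20) = -25.10 mGal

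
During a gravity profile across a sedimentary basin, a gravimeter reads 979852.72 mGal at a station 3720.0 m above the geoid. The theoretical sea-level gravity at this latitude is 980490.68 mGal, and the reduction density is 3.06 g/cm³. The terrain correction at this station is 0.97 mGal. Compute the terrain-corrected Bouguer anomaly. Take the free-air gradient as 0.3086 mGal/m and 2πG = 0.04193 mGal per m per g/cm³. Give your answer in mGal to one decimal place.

Free-air correction = 0.3086 × 3720.0 = 1147.99 mGal
Free-air anomaly = 979852.72 − 980490.68 + (1147.99) = 510.03 mGal
Bouguer slab correction = 0.04193 × 3.06 × 3720.0 = 477.30 mGal
Simple Bouguer anomaly = 510.03 − (477.30) = 32.73 mGal
Complete Bouguer anomaly = 32.73 + 0.97 = 33.70 mGal

33.7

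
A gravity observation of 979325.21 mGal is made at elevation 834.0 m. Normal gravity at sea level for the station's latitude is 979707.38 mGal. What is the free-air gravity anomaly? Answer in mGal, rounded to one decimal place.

-124.8

Free-air correction = 0.3086 × 834.0 = 257.37 mGal
Free-air anomaly = 979325.21 − 979707.38 + (257.37) = -124.80 mGal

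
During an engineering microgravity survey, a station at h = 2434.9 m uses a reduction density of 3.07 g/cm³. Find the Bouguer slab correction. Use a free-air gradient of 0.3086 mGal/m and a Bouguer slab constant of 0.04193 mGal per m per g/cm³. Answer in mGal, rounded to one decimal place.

Bouguer slab correction = 0.04193 × 3.07 × 2434.9 = 313.4 mGal

313.4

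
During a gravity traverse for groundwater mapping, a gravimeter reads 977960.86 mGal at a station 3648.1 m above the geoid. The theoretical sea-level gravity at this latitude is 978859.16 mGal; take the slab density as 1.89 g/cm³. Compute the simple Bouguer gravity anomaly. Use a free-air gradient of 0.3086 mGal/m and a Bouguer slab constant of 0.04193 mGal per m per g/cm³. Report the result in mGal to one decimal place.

Free-air correction = 0.3086 × 3648.1 = 1125.80 mGal
Free-air anomaly = 977960.86 − 978859.16 + (1125.80) = 227.50 mGal
Bouguer slab correction = 0.04193 × 1.89 × 3648.1 = 289.10 mGal
Simple Bouguer anomaly = 227.50 − (289.10) = -61.60 mGal

-61.6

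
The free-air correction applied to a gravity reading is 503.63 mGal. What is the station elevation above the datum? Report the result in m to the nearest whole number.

h = 503.63 / 0.3086 = 1631.98 m

1632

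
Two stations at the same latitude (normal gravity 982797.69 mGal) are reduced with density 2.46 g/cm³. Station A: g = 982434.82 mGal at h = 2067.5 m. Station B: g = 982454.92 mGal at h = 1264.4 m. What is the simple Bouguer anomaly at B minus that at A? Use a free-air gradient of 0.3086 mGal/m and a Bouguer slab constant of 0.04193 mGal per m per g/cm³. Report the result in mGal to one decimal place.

Δg_SB(A) = 982434.82 − 982797.69 + 0.3086×2067.5 − 0.04193×2.46×2067.5 = 61.90 mGal
Δg_SB(B) = 982454.92 − 982797.69 + 0.3086×1264.4 − 0.04193×2.46×1264.4 = -83.00 mGal
Difference = -83.00 − (61.90) = -144.90 mGal

-144.9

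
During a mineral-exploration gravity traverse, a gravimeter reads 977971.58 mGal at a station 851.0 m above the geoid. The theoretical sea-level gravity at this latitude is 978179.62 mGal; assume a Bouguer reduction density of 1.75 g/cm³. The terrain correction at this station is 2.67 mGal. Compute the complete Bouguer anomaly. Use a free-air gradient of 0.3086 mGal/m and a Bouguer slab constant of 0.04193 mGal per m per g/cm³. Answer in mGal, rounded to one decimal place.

Free-air correction = 0.3086 × 851.0 = 262.62 mGal
Free-air anomaly = 977971.58 − 978179.62 + (262.62) = 54.58 mGal
Bouguer slab correction = 0.04193 × 1.75 × 851.0 = 62.44 mGal
Simple Bouguer anomaly = 54.58 − (62.44) = -7.86 mGal
Complete Bouguer anomaly = -7.86 + 2.67 = -5.19 mGal

-5.2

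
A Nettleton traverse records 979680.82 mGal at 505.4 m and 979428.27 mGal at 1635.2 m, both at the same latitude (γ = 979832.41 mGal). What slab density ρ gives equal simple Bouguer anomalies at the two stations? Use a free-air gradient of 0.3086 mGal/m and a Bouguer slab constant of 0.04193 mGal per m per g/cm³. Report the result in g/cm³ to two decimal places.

2.03

Δg_obs = 979428.27 − 979680.82 = -252.55 mGal over Δh = 1635.2 − 505.4 = 1129.8 m
Equal Bouguer anomalies ⇒ Δg_obs + (0.3086 − 0.04193ρ)·Δh = 0
0.3086 − 0.04193ρ = −Δg_obs/Δh = 0.22354
ρ = (0.3086 − 0.22354) / 0.04193 = 2.03 g/cm³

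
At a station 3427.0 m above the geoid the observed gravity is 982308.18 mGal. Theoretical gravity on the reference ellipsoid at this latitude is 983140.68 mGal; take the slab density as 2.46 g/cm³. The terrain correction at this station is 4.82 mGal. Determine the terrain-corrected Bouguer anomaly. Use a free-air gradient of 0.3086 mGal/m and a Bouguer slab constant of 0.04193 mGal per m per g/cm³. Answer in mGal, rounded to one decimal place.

-123.6

Free-air correction = 0.3086 × 3427.0 = 1057.57 mGal
Free-air anomaly = 982308.18 − 983140.68 + (1057.57) = 225.07 mGal
Bouguer slab correction = 0.04193 × 2.46 × 3427.0 = 353.49 mGal
Simple Bouguer anomaly = 225.07 − (353.49) = -128.42 mGal
Complete Bouguer anomaly = -128.42 + 4.82 = -123.60 mGal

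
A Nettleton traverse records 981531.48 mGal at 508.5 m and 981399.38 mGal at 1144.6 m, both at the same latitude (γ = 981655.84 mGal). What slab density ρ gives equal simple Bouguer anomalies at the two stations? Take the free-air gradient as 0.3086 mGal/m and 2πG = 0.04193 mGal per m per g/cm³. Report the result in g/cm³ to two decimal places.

Δg_obs = 981399.38 − 981531.48 = -132.10 mGal over Δh = 1144.6 − 508.5 = 636.1 m
Equal Bouguer anomalies ⇒ Δg_obs + (0.3086 − 0.04193ρ)·Δh = 0
0.3086 − 0.04193ρ = −Δg_obs/Δh = 0.20767
ρ = (0.3086 − 0.20767) / 0.04193 = 2.41 g/cm³

2.41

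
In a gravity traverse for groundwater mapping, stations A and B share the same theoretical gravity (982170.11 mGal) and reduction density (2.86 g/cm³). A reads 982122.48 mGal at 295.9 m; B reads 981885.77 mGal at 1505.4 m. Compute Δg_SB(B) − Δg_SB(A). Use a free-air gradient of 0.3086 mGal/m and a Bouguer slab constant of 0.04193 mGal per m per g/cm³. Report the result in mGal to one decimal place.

Δg_SB(A) = 982122.48 − 982170.11 + 0.3086×295.9 − 0.04193×2.86×295.9 = 8.20 mGal
Δg_SB(B) = 981885.77 − 982170.11 + 0.3086×1505.4 − 0.04193×2.86×1505.4 = -0.30 mGal
Difference = -0.30 − (8.20) = -8.50 mGal

-8.5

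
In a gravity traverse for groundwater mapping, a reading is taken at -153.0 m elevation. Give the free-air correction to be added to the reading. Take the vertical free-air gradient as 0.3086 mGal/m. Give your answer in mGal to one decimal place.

-47.2

Free-air correction = 0.3086 × -153.0 = -47.2 mGal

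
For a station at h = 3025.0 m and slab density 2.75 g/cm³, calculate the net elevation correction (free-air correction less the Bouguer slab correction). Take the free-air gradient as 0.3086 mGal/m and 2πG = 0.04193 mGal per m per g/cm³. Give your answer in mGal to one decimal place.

Combined gradient = 0.3086 − 0.04193 × 2.75 = 0.1932925 mGal/m
Combined elevation correction = 0.1932925 × 3025.0 = 584.7 mGal

584.7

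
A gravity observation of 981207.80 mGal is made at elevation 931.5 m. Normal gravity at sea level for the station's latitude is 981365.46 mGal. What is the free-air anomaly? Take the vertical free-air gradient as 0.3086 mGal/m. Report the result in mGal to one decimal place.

129.8

Free-air correction = 0.3086 × 931.5 = 287.46 mGal
Free-air anomaly = 981207.80 − 981365.46 + (287.46) = 129.80 mGal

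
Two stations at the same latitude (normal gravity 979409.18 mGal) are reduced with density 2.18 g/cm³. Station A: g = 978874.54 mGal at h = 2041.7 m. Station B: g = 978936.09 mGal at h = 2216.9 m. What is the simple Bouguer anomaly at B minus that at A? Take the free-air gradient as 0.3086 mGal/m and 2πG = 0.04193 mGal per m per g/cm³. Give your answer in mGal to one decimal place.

Δg_SB(A) = 978874.54 − 979409.18 + 0.3086×2041.7 − 0.04193×2.18×2041.7 = -91.20 mGal
Δg_SB(B) = 978936.09 − 979409.18 + 0.3086×2216.9 − 0.04193×2.18×2216.9 = 8.40 mGal
Difference = 8.40 − (-91.20) = 99.60 mGal

99.6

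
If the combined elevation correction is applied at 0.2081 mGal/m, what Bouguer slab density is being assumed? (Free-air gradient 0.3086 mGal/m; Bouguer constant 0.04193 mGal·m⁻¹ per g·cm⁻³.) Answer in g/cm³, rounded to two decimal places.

2.40

0.2081 = 0.3086 − 0.04193 × ρ
ρ = (0.3086 − 0.2081) / 0.04193 = 2.40 g/cm³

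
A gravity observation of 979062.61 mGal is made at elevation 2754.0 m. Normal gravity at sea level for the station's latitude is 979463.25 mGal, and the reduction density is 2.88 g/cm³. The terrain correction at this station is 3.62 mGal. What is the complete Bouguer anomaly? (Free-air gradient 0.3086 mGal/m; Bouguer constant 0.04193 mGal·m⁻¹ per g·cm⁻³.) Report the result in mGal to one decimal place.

120.3

Free-air correction = 0.3086 × 2754.0 = 849.88 mGal
Free-air anomaly = 979062.61 − 979463.25 + (849.88) = 449.24 mGal
Bouguer slab correction = 0.04193 × 2.88 × 2754.0 = 332.57 mGal
Simple Bouguer anomaly = 449.24 − (332.57) = 116.67 mGal
Complete Bouguer anomaly = 116.67 + 3.62 = 120.29 mGal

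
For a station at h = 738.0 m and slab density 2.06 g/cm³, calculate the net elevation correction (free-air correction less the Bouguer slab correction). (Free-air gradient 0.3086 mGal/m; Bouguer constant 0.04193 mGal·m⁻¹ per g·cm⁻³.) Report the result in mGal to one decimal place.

164.0

Combined gradient = 0.3086 − 0.04193 × 2.06 = 0.2222242 mGal/m
Combined elevation correction = 0.2222242 × 738.0 = 164.0 mGal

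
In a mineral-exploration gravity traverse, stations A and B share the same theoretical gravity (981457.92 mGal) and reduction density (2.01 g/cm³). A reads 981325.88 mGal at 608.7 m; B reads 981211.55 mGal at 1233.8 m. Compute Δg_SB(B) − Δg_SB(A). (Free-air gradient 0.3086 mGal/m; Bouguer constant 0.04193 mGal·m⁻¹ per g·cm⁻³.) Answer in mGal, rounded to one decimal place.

Δg_SB(A) = 981325.88 − 981457.92 + 0.3086×608.7 − 0.04193×2.01×608.7 = 4.50 mGal
Δg_SB(B) = 981211.55 − 981457.92 + 0.3086×1233.8 − 0.04193×2.01×1233.8 = 30.40 mGal
Difference = 30.40 − (4.50) = 25.90 mGal

25.9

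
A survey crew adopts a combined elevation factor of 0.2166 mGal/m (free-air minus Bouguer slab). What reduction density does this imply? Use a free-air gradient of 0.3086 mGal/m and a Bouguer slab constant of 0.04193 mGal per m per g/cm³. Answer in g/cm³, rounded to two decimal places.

2.19

0.2166 = 0.3086 − 0.04193 × ρ
ρ = (0.3086 − 0.2166) / 0.04193 = 2.19 g/cm³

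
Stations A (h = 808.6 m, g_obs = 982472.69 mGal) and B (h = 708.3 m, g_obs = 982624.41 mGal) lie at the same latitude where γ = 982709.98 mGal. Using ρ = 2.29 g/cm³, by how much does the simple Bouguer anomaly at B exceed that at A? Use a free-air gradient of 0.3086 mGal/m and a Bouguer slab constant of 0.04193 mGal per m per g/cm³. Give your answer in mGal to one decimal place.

130.4

Δg_SB(A) = 982472.69 − 982709.98 + 0.3086×808.6 − 0.04193×2.29×808.6 = -65.40 mGal
Δg_SB(B) = 982624.41 − 982709.98 + 0.3086×708.3 − 0.04193×2.29×708.3 = 65.00 mGal
Difference = 65.00 − (-65.40) = 130.40 mGal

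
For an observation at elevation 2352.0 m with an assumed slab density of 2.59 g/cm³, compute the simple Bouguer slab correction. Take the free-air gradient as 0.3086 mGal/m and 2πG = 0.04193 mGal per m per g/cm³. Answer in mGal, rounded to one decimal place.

Bouguer slab correction = 0.04193 × 2.59 × 2352.0 = 255.4 mGal

255.4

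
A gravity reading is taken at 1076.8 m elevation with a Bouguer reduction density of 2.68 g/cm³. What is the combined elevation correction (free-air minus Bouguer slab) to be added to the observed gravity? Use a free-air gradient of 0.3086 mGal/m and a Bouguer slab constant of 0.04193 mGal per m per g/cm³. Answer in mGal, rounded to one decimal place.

Combined gradient = 0.3086 − 0.04193 × 2.68 = 0.1962276 mGal/m
Combined elevation correction = 0.1962276 × 1076.8 = 211.3 mGal

211.3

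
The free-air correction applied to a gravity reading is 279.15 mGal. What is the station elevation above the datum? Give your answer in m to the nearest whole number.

h = 279.15 / 0.3086 = 904.57 m

905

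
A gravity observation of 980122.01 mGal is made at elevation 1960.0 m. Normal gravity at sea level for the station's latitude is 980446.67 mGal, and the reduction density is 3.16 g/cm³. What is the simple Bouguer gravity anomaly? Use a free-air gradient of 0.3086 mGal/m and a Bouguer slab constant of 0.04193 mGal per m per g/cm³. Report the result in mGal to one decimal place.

20.5

Free-air correction = 0.3086 × 1960.0 = 604.86 mGal
Free-air anomaly = 980122.01 − 980446.67 + (604.86) = 280.20 mGal
Bouguer slab correction = 0.04193 × 3.16 × 1960.0 = 259.70 mGal
Simple Bouguer anomaly = 280.20 − (259.70) = 20.50 mGal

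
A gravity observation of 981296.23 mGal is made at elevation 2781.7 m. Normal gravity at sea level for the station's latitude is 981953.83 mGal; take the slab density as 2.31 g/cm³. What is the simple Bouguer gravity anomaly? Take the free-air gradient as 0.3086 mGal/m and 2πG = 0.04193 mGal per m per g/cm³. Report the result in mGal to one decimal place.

-68.6

Free-air correction = 0.3086 × 2781.7 = 858.43 mGal
Free-air anomaly = 981296.23 − 981953.83 + (858.43) = 200.83 mGal
Bouguer slab correction = 0.04193 × 2.31 × 2781.7 = 269.43 mGal
Simple Bouguer anomaly = 200.83 − (269.43) = -68.60 mGal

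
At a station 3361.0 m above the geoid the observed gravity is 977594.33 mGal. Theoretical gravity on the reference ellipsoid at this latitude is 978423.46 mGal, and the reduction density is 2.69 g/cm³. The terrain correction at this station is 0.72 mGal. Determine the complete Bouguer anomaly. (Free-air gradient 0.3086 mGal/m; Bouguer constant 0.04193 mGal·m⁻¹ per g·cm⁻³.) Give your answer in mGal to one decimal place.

Free-air correction = 0.3086 × 3361.0 = 1037.20 mGal
Free-air anomaly = 977594.33 − 978423.46 + (1037.20) = 208.07 mGal
Bouguer slab correction = 0.04193 × 2.69 × 3361.0 = 379.09 mGal
Simple Bouguer anomaly = 208.07 − (379.09) = -171.02 mGal
Complete Bouguer anomaly = -171.02 + 0.72 = -170.30 mGal

-170.3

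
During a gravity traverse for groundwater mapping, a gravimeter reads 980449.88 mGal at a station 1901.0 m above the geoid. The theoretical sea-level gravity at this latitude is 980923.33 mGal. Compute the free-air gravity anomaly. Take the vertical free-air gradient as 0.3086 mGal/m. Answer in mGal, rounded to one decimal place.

Free-air correction = 0.3086 × 1901.0 = 586.65 mGal
Free-air anomaly = 980449.88 − 980923.33 + (586.65) = 113.20 mGal

113.2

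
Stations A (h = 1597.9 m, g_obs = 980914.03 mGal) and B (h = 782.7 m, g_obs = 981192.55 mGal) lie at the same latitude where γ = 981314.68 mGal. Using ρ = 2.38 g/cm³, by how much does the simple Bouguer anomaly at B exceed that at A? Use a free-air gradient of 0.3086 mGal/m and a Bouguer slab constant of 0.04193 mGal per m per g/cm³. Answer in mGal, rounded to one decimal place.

108.3

Δg_SB(A) = 980914.03 − 981314.68 + 0.3086×1597.9 − 0.04193×2.38×1597.9 = -67.00 mGal
Δg_SB(B) = 981192.55 − 981314.68 + 0.3086×782.7 − 0.04193×2.38×782.7 = 41.30 mGal
Difference = 41.30 − (-67.00) = 108.30 mGal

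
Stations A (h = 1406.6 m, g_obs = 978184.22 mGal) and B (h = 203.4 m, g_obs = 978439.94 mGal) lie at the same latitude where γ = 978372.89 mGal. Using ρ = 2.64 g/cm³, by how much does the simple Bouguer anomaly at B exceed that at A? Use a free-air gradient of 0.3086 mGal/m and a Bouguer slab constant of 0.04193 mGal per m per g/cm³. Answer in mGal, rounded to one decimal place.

Δg_SB(A) = 978184.22 − 978372.89 + 0.3086×1406.6 − 0.04193×2.64×1406.6 = 89.70 mGal
Δg_SB(B) = 978439.94 − 978372.89 + 0.3086×203.4 − 0.04193×2.64×203.4 = 107.30 mGal
Difference = 107.30 − (89.70) = 17.60 mGal

17.6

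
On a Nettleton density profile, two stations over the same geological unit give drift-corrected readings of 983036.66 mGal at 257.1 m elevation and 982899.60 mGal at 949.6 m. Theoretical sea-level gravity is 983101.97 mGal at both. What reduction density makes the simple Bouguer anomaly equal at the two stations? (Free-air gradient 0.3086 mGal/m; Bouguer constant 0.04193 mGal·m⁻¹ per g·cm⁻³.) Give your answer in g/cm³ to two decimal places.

2.64

Δg_obs = 982899.60 − 983036.66 = -137.06 mGal over Δh = 949.6 − 257.1 = 692.5 m
Equal Bouguer anomalies ⇒ Δg_obs + (0.3086 − 0.04193ρ)·Δh = 0
0.3086 − 0.04193ρ = −Δg_obs/Δh = 0.19792
ρ = (0.3086 − 0.19792) / 0.04193 = 2.64 g/cm³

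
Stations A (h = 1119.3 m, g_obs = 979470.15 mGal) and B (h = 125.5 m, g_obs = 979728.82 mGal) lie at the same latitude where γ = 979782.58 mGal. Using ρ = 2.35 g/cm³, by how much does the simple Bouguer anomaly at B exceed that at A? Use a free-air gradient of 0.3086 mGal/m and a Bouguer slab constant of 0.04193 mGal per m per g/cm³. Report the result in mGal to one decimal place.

Δg_SB(A) = 979470.15 − 979782.58 + 0.3086×1119.3 − 0.04193×2.35×1119.3 = -77.30 mGal
Δg_SB(B) = 979728.82 − 979782.58 + 0.3086×125.5 − 0.04193×2.35×125.5 = -27.40 mGal
Difference = -27.40 − (-77.30) = 49.90 mGal

49.9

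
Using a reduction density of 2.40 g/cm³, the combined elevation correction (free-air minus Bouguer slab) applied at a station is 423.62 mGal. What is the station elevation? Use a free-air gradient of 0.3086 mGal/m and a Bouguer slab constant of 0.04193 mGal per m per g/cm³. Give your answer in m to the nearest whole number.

Combined gradient = 0.3086 − 0.04193 × 2.40 = 0.2079680 mGal/m
h = 423.62 / 0.2079680 = 2036.95 m

2037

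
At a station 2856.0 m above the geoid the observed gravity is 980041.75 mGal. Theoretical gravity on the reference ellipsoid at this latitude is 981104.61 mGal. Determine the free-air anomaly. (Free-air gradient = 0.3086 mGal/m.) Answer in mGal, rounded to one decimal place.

-181.5

Free-air correction = 0.3086 × 2856.0 = 881.36 mGal
Free-air anomaly = 980041.75 − 981104.61 + (881.36) = -181.50 mGal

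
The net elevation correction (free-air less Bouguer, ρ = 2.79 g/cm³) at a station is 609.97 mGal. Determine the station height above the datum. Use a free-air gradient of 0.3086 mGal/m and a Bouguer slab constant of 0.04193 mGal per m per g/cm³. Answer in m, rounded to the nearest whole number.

Combined gradient = 0.3086 − 0.04193 × 2.79 = 0.1916153 mGal/m
h = 609.97 / 0.1916153 = 3183.31 m

3183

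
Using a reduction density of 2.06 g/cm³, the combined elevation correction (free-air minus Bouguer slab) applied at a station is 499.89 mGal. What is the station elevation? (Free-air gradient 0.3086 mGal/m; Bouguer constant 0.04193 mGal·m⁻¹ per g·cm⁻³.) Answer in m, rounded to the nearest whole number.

2249

Combined gradient = 0.3086 − 0.04193 × 2.06 = 0.2222242 mGal/m
h = 499.89 / 0.2222242 = 2249.48 m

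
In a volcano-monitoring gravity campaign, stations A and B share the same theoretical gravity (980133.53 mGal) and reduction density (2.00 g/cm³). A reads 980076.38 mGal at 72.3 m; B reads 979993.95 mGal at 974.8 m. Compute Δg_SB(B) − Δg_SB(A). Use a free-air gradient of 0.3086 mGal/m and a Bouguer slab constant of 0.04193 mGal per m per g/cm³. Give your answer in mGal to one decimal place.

Δg_SB(A) = 980076.38 − 980133.53 + 0.3086×72.3 − 0.04193×2.00×72.3 = -40.90 mGal
Δg_SB(B) = 979993.95 − 980133.53 + 0.3086×974.8 − 0.04193×2.00×974.8 = 79.50 mGal
Difference = 79.50 − (-40.90) = 120.40 mGal

120.4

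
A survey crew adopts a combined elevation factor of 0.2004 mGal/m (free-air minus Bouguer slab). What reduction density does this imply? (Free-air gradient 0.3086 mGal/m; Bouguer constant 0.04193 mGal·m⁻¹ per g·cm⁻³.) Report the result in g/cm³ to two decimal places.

0.2004 = 0.3086 − 0.04193 × ρ
ρ = (0.3086 − 0.2004) / 0.04193 = 2.58 g/cm³

2.58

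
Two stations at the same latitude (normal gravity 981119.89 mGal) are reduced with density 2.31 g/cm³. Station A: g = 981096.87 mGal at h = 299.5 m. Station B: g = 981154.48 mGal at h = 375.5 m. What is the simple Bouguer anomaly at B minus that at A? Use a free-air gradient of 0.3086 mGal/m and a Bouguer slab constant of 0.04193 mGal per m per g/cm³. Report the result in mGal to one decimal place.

Δg_SB(A) = 981096.87 − 981119.89 + 0.3086×299.5 − 0.04193×2.31×299.5 = 40.40 mGal
Δg_SB(B) = 981154.48 − 981119.89 + 0.3086×375.5 − 0.04193×2.31×375.5 = 114.10 mGal
Difference = 114.10 − (40.40) = 73.70 mGal

73.7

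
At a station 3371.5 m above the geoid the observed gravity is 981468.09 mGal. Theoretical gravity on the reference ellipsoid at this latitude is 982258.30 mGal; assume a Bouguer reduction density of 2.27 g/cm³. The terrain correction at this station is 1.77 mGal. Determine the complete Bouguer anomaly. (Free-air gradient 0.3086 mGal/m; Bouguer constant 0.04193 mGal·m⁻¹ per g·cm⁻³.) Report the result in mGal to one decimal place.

Free-air correction = 0.3086 × 3371.5 = 1040.44 mGal
Free-air anomaly = 981468.09 − 982258.30 + (1040.44) = 250.23 mGal
Bouguer slab correction = 0.04193 × 2.27 × 3371.5 = 320.90 mGal
Simple Bouguer anomaly = 250.23 − (320.90) = -70.67 mGal
Complete Bouguer anomaly = -70.67 + 1.77 = -68.90 mGal

-68.9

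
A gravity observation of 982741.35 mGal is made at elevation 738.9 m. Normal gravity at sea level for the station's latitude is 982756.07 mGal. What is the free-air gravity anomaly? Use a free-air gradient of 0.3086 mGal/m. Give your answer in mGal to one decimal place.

Free-air correction = 0.3086 × 738.9 = 228.02 mGal
Free-air anomaly = 982741.35 − 982756.07 + (228.02) = 213.30 mGal

213.3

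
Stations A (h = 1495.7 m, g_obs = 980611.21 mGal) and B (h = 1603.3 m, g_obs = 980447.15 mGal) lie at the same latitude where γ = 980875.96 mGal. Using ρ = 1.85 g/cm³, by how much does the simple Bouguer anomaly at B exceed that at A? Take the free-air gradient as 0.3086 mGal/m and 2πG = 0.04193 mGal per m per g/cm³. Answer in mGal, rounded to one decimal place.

-139.2

Δg_SB(A) = 980611.21 − 980875.96 + 0.3086×1495.7 − 0.04193×1.85×1495.7 = 80.80 mGal
Δg_SB(B) = 980447.15 − 980875.96 + 0.3086×1603.3 − 0.04193×1.85×1603.3 = -58.40 mGal
Difference = -58.40 − (80.80) = -139.20 mGal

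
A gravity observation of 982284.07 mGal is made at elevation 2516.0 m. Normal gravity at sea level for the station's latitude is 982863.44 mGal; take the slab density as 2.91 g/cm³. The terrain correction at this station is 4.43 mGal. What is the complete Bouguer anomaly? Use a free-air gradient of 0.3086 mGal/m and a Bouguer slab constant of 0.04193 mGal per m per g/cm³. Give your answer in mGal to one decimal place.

-105.5

Free-air correction = 0.3086 × 2516.0 = 776.44 mGal
Free-air anomaly = 982284.07 − 982863.44 + (776.44) = 197.07 mGal
Bouguer slab correction = 0.04193 × 2.91 × 2516.0 = 306.99 mGal
Simple Bouguer anomaly = 197.07 − (306.99) = -109.92 mGal
Complete Bouguer anomaly = -109.92 + 4.43 = -105.49 mGal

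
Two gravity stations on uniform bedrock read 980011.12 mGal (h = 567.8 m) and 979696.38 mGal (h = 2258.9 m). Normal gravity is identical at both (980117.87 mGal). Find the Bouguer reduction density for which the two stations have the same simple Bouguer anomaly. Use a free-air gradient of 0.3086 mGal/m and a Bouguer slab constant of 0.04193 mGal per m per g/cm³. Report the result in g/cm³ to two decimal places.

2.92

Δg_obs = 979696.38 − 980011.12 = -314.74 mGal over Δh = 2258.9 − 567.8 = 1691.1 m
Equal Bouguer anomalies ⇒ Δg_obs + (0.3086 − 0.04193ρ)·Δh = 0
0.3086 − 0.04193ρ = −Δg_obs/Δh = 0.18612
ρ = (0.3086 − 0.18612) / 0.04193 = 2.92 g/cm³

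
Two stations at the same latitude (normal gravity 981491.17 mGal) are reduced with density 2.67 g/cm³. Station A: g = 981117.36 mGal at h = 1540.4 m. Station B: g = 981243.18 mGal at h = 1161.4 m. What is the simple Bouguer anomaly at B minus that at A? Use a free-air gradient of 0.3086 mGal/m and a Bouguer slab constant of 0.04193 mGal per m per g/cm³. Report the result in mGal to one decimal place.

Δg_SB(A) = 981117.36 − 981491.17 + 0.3086×1540.4 − 0.04193×2.67×1540.4 = -70.90 mGal
Δg_SB(B) = 981243.18 − 981491.17 + 0.3086×1161.4 − 0.04193×2.67×1161.4 = -19.60 mGal
Difference = -19.60 − (-70.90) = 51.30 mGal

51.3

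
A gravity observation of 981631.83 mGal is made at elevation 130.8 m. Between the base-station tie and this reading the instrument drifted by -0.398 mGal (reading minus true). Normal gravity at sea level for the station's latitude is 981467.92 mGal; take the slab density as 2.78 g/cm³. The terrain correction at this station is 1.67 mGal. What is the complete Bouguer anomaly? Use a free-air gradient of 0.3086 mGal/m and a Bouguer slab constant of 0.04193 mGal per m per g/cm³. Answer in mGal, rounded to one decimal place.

191.1

Drift-corrected reading = 981631.83 − (-0.398) = 981632.228 mGal
Free-air correction = 0.3086 × 130.8 = 40.36 mGal
Free-air anomaly = 981632.228 − 981467.92 + (40.36) = 204.668 mGal
Bouguer slab correction = 0.04193 × 2.78 × 130.8 = 15.25 mGal
Simple Bouguer anomaly = 204.668 − (15.25) = 189.418 mGal
Complete Bouguer anomaly = 189.418 + 1.67 = 191.088 mGal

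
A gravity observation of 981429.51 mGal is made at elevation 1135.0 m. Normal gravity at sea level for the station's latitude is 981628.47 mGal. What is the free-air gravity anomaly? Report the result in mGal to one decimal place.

Free-air correction = 0.3086 × 1135.0 = 350.26 mGal
Free-air anomaly = 981429.51 − 981628.47 + (350.26) = 151.30 mGal

151.3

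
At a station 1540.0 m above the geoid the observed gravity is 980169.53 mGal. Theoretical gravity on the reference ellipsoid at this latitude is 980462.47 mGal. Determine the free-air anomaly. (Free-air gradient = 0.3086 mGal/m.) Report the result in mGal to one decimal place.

Free-air correction = 0.3086 × 1540.0 = 475.24 mGal
Free-air anomaly = 980169.53 − 980462.47 + (475.24) = 182.30 mGal

182.3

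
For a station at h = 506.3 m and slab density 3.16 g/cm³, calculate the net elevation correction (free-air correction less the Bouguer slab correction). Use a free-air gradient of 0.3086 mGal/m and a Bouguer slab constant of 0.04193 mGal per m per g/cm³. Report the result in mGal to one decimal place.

89.2

Combined gradient = 0.3086 − 0.04193 × 3.16 = 0.1761012 mGal/m
Combined elevation correction = 0.1761012 × 506.3 = 89.2 mGal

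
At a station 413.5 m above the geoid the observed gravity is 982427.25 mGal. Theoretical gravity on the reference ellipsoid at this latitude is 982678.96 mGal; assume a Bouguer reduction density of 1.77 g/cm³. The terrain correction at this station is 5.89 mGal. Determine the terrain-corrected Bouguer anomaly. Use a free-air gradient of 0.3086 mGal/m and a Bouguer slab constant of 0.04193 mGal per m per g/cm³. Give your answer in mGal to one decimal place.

-148.9

Free-air correction = 0.3086 × 413.5 = 127.61 mGal
Free-air anomaly = 982427.25 − 982678.96 + (127.61) = -124.10 mGal
Bouguer slab correction = 0.04193 × 1.77 × 413.5 = 30.69 mGal
Simple Bouguer anomaly = -124.10 − (30.69) = -154.79 mGal
Complete Bouguer anomaly = -154.79 + 5.89 = -148.90 mGal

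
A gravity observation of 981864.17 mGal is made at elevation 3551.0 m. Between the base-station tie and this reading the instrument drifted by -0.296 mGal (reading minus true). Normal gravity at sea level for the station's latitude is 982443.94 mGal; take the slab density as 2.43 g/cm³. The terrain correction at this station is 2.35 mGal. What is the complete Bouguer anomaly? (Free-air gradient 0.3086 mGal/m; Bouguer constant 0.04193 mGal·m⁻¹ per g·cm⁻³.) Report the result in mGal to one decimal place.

Drift-corrected reading = 981864.17 − (-0.296) = 981864.466 mGal
Free-air correction = 0.3086 × 3551.0 = 1095.84 mGal
Free-air anomaly = 981864.466 − 982443.94 + (1095.84) = 516.366 mGal
Bouguer slab correction = 0.04193 × 2.43 × 3551.0 = 361.81 mGal
Simple Bouguer anomaly = 516.366 − (361.81) = 154.556 mGal
Complete Bouguer anomaly = 154.556 + 2.35 = 156.906 mGal

156.9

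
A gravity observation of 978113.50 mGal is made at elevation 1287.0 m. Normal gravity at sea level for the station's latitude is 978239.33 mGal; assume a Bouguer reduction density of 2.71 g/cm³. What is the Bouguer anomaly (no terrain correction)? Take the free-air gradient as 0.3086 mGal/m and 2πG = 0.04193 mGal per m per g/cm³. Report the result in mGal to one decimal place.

125.1

Free-air correction = 0.3086 × 1287.0 = 397.17 mGal
Free-air anomaly = 978113.50 − 978239.33 + (397.17) = 271.34 mGal
Bouguer slab correction = 0.04193 × 2.71 × 1287.0 = 146.24 mGal
Simple Bouguer anomaly = 271.34 − (146.24) = 125.10 mGal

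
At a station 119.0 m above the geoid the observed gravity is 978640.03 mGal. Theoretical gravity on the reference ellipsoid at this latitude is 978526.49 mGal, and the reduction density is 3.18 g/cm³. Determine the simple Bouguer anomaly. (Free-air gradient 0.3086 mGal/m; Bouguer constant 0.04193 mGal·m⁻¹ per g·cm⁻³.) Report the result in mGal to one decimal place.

Free-air correction = 0.3086 × 119.0 = 36.72 mGal
Free-air anomaly = 978640.03 − 978526.49 + (36.72) = 150.26 mGal
Bouguer slab correction = 0.04193 × 3.18 × 119.0 = 15.87 mGal
Simple Bouguer anomaly = 150.26 − (15.87) = 134.39 mGal

134.4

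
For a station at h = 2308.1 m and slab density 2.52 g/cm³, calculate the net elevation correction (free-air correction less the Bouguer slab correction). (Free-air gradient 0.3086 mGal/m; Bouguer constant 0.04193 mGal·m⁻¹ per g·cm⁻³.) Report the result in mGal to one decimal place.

468.4

Combined gradient = 0.3086 − 0.04193 × 2.52 = 0.2029364 mGal/m
Combined elevation correction = 0.2029364 × 2308.1 = 468.4 mGal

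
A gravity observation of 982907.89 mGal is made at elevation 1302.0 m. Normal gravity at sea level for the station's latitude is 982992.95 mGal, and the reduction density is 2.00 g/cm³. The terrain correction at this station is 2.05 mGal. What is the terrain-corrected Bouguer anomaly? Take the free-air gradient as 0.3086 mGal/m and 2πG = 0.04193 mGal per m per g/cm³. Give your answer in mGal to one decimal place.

Free-air correction = 0.3086 × 1302.0 = 401.80 mGal
Free-air anomaly = 982907.89 − 982992.95 + (401.80) = 316.74 mGal
Bouguer slab correction = 0.04193 × 2.00 × 1302.0 = 109.19 mGal
Simple Bouguer anomaly = 316.74 − (109.19) = 207.55 mGal
Complete Bouguer anomaly = 207.55 + 2.05 = 209.60 mGal

209.6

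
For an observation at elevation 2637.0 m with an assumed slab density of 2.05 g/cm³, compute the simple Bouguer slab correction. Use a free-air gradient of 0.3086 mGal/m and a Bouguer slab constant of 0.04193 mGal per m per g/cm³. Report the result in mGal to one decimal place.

Bouguer slab correction = 0.04193 × 2.05 × 2637.0 = 226.7 mGal

226.7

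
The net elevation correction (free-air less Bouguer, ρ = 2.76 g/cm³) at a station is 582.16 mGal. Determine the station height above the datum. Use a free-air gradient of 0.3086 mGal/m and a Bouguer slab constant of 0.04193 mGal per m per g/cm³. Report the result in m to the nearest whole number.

Combined gradient = 0.3086 − 0.04193 × 2.76 = 0.1928732 mGal/m
h = 582.16 / 0.1928732 = 3018.36 m

3018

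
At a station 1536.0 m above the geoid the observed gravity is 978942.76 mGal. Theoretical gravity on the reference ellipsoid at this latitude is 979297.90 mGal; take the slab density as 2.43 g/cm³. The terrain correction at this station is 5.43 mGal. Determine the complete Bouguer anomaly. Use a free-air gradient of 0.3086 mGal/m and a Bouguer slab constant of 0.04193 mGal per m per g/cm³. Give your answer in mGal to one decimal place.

-32.2

Free-air correction = 0.3086 × 1536.0 = 474.01 mGal
Free-air anomaly = 978942.76 − 979297.90 + (474.01) = 118.87 mGal
Bouguer slab correction = 0.04193 × 2.43 × 1536.0 = 156.50 mGal
Simple Bouguer anomaly = 118.87 − (156.50) = -37.63 mGal
Complete Bouguer anomaly = -37.63 + 5.43 = -32.20 mGal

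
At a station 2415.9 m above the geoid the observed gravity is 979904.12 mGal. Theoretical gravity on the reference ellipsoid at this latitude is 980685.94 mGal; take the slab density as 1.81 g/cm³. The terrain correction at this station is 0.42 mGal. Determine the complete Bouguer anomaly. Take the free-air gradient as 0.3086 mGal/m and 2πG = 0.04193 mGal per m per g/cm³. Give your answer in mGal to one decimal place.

Free-air correction = 0.3086 × 2415.9 = 745.55 mGal
Free-air anomaly = 979904.12 − 980685.94 + (745.55) = -36.27 mGal
Bouguer slab correction = 0.04193 × 1.81 × 2415.9 = 183.35 mGal
Simple Bouguer anomaly = -36.27 − (183.35) = -219.62 mGal
Complete Bouguer anomaly = -219.62 + 0.42 = -219.20 mGal

-219.2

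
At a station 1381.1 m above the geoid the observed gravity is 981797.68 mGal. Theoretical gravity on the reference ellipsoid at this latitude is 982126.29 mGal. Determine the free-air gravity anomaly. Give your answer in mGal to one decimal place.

Free-air correction = 0.3086 × 1381.1 = 426.21 mGal
Free-air anomaly = 981797.68 − 982126.29 + (426.21) = 97.60 mGal

97.6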